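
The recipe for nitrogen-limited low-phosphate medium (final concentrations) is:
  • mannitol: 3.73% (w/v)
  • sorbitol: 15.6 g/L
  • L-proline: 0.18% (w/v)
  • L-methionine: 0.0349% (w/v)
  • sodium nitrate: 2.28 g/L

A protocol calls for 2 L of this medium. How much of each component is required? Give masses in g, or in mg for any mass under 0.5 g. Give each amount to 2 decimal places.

mannitol 74.60 g; sorbitol 31.20 g; L-proline 3.60 g; L-methionine 0.70 g; sodium nitrate 4.56 g

Working volume: 2 L.
mannitol: 3.73% w/v = 37.3 g/L → 37.3 × 2 L = 74.60 g
sorbitol: 15.6 g/L × 2 L = 31.20 g
L-proline: 0.18% w/v = 1.8 g/L → 1.8 × 2 L = 3.60 g
L-methionine: 0.0349% w/v = 0.349 g/L → 0.349 × 2 L = 0.70 g
sodium nitrate: 2.28 g/L × 2 L = 4.56 g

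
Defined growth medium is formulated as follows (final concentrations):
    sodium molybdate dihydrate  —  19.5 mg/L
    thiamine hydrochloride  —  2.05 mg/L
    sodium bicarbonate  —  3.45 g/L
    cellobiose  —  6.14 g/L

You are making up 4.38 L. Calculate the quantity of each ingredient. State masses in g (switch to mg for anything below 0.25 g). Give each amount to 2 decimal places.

Scale factor relative to 1 L: 4.38.
sodium molybdate dihydrate: 19.5 mg/L × 4.38 L = 85.41 mg
thiamine hydrochloride: 2.05 mg/L × 4.38 L = 8.98 mg
sodium bicarbonate: 3.45 g/L × 4.38 L = 15.11 g
cellobiose: 6.14 g/L × 4.38 L = 26.89 g

sodium molybdate dihydrate 85.41 mg; thiamine hydrochloride 8.98 mg; sodium bicarbonate 15.11 g; cellobiose 26.89 g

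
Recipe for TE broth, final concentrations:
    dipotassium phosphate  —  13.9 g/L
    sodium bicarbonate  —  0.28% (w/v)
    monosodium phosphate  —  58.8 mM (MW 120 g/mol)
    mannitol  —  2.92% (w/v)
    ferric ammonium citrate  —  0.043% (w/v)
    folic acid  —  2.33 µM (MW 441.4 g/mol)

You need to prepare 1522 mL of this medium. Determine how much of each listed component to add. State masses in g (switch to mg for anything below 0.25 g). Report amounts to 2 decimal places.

dipotassium phosphate 21.16 g; sodium bicarbonate 4.26 g; monosodium phosphate 10.74 g; mannitol 44.44 g; ferric ammonium citrate 0.65 g; folic acid 1.57 mg

Target volume = 1522 mL = 1.522 L.
dipotassium phosphate: 13.9 g/L × 1.522 L = 21.16 g
sodium bicarbonate: 0.28 g per 100 mL × 1522 mL ÷ 100 = 4.26 g
monosodium phosphate: 58.8 mmol/L × 120 g/mol × 1.522 L ÷ 1000 = 10.74 g
mannitol: 2.92% w/v = 29.2 g/L → 29.2 × 1.522 L = 44.44 g
ferric ammonium citrate: 0.043 g per 100 mL × 1522 mL ÷ 100 = 0.65 g
folic acid: 2.33 µmol/L × 441.4 g/mol × 1.522 L ÷ 1000 = 1.57 mg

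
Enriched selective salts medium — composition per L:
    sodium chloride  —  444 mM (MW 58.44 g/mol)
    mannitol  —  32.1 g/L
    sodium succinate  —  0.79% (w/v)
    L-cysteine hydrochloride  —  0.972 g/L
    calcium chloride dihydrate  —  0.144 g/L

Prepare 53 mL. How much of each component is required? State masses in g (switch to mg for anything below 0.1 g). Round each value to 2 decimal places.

sodium chloride 1.38 g; mannitol 1.70 g; sodium succinate 0.42 g; L-cysteine hydrochloride 51.52 mg; calcium chloride dihydrate 7.63 mg

Working volume: 53 mL = 0.053 L.
sodium chloride: 444 mmol/L × 58.44 g/mol × 0.053 L ÷ 1000 = 1.38 g
mannitol: 32.1 g/L × 0.053 L = 1.70 g
sodium succinate: 0.79% w/v = 7.9 g/L → 7.9 × 0.053 L = 0.42 g
L-cysteine hydrochloride: 0.972 g/L × 0.053 L = 0.051516 g = 51.52 mg
calcium chloride dihydrate: 0.144 g/L × 0.053 L = 0.007632 g = 7.63 mg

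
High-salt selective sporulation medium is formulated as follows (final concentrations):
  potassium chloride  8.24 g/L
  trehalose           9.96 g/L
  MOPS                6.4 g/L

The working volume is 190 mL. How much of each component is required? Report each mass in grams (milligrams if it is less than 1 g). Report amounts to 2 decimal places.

potassium chloride 1.57 g; trehalose 1.89 g; MOPS 1.22 g

Scale factor relative to 1 L: 0.19.
potassium chloride: 8.24 g/L × 0.19 L = 1.57 g
trehalose: 9.96 g/L × 0.19 L = 1.89 g
MOPS: 6.4 g/L × 0.19 L = 1.22 g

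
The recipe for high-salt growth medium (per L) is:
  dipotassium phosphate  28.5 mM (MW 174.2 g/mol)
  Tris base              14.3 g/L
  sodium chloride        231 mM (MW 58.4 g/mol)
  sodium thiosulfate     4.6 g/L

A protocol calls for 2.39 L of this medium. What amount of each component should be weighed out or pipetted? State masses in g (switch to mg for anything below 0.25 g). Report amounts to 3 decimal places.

dipotassium phosphate 11.866 g; Tris base 34.177 g; sodium chloride 32.242 g; sodium thiosulfate 10.994 g

Scale factor relative to 1 L: 2.39.
dipotassium phosphate: 28.5 mmol/L × 174.2 g/mol × 2.39 L ÷ 1000 = 11.866 g
Tris base: 14.3 g/L × 2.39 L = 34.177 g
sodium chloride: 231 mmol/L × 58.4 g/mol × 2.39 L ÷ 1000 = 32.242 g
sodium thiosulfate: 4.6 g/L × 2.39 L = 10.994 g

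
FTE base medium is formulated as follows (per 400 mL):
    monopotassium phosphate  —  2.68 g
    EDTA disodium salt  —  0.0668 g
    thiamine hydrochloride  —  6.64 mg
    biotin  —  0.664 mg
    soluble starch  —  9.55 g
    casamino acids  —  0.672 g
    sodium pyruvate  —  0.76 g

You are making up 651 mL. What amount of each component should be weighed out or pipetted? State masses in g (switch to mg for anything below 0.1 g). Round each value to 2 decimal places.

Scale factor = 651 mL / 400 mL = 1.6275.
monopotassium phosphate: 2.68 g × (651 mL / 400 mL) = 4.36 g
EDTA disodium salt: 0.0668 g × (651 mL / 400 mL) = 0.11 g
thiamine hydrochloride: 6.64 mg × (651 mL / 400 mL) = 10.81 mg
biotin: 0.664 mg × (651 mL / 400 mL) = 1.08 mg
soluble starch: 9.55 g × (651 mL / 400 mL) = 15.54 g
casamino acids: 0.672 g × (651 mL / 400 mL) = 1.09 g
sodium pyruvate: 0.76 g × (651 mL / 400 mL) = 1.24 g

monopotassium phosphate 4.36 g; EDTA disodium salt 0.11 g; thiamine hydrochloride 10.81 mg; biotin 1.08 mg; soluble starch 15.54 g; casamino acids 1.09 g; sodium pyruvate 1.24 g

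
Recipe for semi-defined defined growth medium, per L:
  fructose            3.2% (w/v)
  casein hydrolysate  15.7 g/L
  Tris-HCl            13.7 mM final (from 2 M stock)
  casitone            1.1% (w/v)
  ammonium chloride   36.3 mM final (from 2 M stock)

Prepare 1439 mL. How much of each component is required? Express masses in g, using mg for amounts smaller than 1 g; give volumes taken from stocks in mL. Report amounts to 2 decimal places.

Scale factor relative to 1 L: 1.439.
fructose: 3.2% w/v = 32 g/L → 32 × 1.439 L = 46.05 g
casein hydrolysate: 15.7 g/L × 1.439 L = 22.59 g
Tris-HCl: C1V1 = C2V2 → 13.7 mM × 1439 mL ÷ 2000 mM = 9.86 mL
casitone: 1.1% w/v = 11 g/L → 11 × 1.439 L = 15.83 g
ammonium chloride: V = C2·V2/C1 = 36.3 mM × 1439 mL ÷ 2000 mM = 26.12 mL

fructose 46.05 g; casein hydrolysate 22.59 g; Tris-HCl 9.86 mL; casitone 15.83 g; ammonium chloride 26.12 mL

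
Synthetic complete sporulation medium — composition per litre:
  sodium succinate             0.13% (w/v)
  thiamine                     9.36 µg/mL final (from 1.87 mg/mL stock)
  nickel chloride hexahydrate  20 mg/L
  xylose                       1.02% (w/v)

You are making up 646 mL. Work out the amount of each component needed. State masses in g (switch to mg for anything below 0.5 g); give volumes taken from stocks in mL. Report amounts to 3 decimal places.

Target volume = 646 mL = 0.646 L.
sodium succinate: 0.13% w/v = 1.3 g/L → 1.3 × 0.646 L = 0.840 g
thiamine: C1V1 = C2V2 → 9.36 µg/mL × 646 mL ÷ 1870 µg/mL = 3.233 mL
nickel chloride hexahydrate: 20 mg/L × 0.646 L = 12.920 mg
xylose: 1.02% w/v = 10.2 g/L → 10.2 × 0.646 L = 6.589 g

sodium succinate 0.840 g; thiamine 3.233 mL; nickel chloride hexahydrate 12.920 mg; xylose 6.589 g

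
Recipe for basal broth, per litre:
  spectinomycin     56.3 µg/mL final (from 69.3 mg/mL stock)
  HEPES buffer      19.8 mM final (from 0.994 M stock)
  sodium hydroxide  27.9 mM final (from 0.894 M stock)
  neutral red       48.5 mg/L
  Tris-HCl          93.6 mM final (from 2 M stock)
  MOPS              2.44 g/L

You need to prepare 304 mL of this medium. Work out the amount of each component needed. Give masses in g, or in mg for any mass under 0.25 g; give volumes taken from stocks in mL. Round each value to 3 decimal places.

Scale factor relative to 1 L: 0.304.
spectinomycin: V = C2·V2/C1 = 56.3 µg/mL × 304 mL ÷ 69300 µg/mL = 0.247 mL
HEPES buffer: dilute stock: 19.8 mM × 304 mL ÷ 994 mM = 6.056 mL
sodium hydroxide: C1V1 = C2V2 → 27.9 mM × 304 mL ÷ 894 mM = 9.487 mL
neutral red: 48.5 mg/L × 0.304 L = 14.744 mg
Tris-HCl: C1V1 = C2V2 → 93.6 mM × 304 mL ÷ 2000 mM = 14.227 mL
MOPS: 2.44 g/L × 0.304 L = 0.742 g

spectinomycin 0.247 mL; HEPES buffer 6.056 mL; sodium hydroxide 9.487 mL; neutral red 14.744 mg; Tris-HCl 14.227 mL; MOPS 0.742 g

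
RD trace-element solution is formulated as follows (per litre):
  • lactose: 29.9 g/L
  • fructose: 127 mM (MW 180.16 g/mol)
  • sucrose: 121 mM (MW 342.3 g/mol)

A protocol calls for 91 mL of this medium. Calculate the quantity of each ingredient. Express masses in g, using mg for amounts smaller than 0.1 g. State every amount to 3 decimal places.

lactose 2.721 g; fructose 2.082 g; sucrose 3.769 g

Working volume: 91 mL = 0.091 L.
lactose: 29.9 g/L × 0.091 L = 2.721 g
fructose: 127 mmol/L × 180.16 g/mol × 0.091 L ÷ 1000 = 2.082 g
sucrose: 121 mmol/L × 342.3 g/mol × 0.091 L ÷ 1000 = 3.769 g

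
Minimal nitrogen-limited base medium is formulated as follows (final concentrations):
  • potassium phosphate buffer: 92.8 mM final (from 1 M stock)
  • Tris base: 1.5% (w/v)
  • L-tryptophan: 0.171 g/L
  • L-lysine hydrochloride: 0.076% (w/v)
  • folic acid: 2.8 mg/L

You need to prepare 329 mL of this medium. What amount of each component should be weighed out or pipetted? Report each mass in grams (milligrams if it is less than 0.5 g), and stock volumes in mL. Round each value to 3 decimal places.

potassium phosphate buffer 30.531 mL; Tris base 4.935 g; L-tryptophan 56.259 mg; L-lysine hydrochloride 250.040 mg; folic acid 0.921 mg

Target volume = 329 mL = 0.329 L.
potassium phosphate buffer: C1V1 = C2V2 → 92.8 mM × 329 mL ÷ 1000 mM = 30.531 mL
Tris base: 1.5 g per 100 mL × 329 mL ÷ 100 = 4.935 g
L-tryptophan: 0.171 g/L × 0.329 L = 0.056259 g = 56.259 mg
L-lysine hydrochloride: 0.076% w/v = 0.76 g/L → 0.76 × 0.329 L = 0.25004 g = 250.040 mg
folic acid: 2.8 mg/L × 0.329 L = 0.921 mg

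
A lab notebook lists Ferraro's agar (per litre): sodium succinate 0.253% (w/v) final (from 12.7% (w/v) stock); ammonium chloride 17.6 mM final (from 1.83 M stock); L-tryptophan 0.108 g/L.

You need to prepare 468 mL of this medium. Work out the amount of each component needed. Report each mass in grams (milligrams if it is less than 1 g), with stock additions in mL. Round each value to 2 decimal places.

sodium succinate 9.32 mL; ammonium chloride 4.50 mL; L-tryptophan 50.54 mg

Scale factor relative to 1 L: 0.468.
sodium succinate: V = C2·V2/C1 = 0.253% ÷ 12.7% × 468 mL = 9.32 mL
ammonium chloride: dilute stock: 17.6 mM × 468 mL ÷ 1830 mM = 4.50 mL
L-tryptophan: 0.108 g/L × 0.468 L = 0.050544 g = 50.54 mg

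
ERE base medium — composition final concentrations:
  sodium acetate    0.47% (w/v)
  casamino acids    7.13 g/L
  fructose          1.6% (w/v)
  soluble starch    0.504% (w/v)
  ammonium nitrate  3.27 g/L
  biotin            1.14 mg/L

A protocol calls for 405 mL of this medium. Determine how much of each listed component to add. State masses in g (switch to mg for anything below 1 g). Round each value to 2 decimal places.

Target volume = 405 mL = 0.405 L.
sodium acetate: 0.47 g per 100 mL × 405 mL ÷ 100 = 1.90 g
casamino acids: 7.13 g/L × 0.405 L = 2.89 g
fructose: 1.6 g per 100 mL × 405 mL ÷ 100 = 6.48 g
soluble starch: 0.504% w/v = 5.04 g/L → 5.04 × 0.405 L = 2.04 g
ammonium nitrate: 3.27 g/L × 0.405 L = 1.32 g
biotin: 1.14 mg/L × 0.405 L = 0.46 mg

sodium acetate 1.90 g; casamino acids 2.89 g; fructose 6.48 g; soluble starch 2.04 g; ammonium nitrate 1.32 g; biotin 0.46 mg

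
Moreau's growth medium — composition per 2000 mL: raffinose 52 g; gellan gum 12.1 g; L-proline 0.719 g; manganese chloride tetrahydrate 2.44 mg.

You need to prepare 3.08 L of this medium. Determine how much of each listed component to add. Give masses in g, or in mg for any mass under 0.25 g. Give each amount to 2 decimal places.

Ratio of target to recipe volume: 3080 / 2000 = 1.54.
raffinose: 52 g × (3080 mL / 2000 mL) = 80.08 g
gellan gum: 12.1 g × (3080 mL / 2000 mL) = 18.63 g
L-proline: 0.719 g × (3080 mL / 2000 mL) = 1.11 g
manganese chloride tetrahydrate: 2.44 mg × (3080 mL / 2000 mL) = 3.76 mg

raffinose 80.08 g; gellan gum 18.63 g; L-proline 1.11 g; manganese chloride tetrahydrate 3.76 mg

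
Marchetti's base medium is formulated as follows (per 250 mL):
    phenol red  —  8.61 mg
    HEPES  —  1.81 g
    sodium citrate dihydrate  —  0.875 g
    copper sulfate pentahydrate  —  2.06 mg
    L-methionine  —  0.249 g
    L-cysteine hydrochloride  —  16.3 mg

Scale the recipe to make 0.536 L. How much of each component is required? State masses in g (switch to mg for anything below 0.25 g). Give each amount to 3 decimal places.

Scale factor = 536 mL / 250 mL = 2.144.
phenol red: 8.61 mg × (536 mL / 250 mL) = 18.460 mg
HEPES: 1.81 g × (536 mL / 250 mL) = 3.881 g
sodium citrate dihydrate: 0.875 g × (536 mL / 250 mL) = 1.876 g
copper sulfate pentahydrate: 2.06 mg × (536 mL / 250 mL) = 4.417 mg
L-methionine: 0.249 g × (536 mL / 250 mL) = 0.534 g
L-cysteine hydrochloride: 16.3 mg × (536 mL / 250 mL) = 34.947 mg

phenol red 18.460 mg; HEPES 3.881 g; sodium citrate dihydrate 1.876 g; copper sulfate pentahydrate 4.417 mg; L-methionine 0.534 g; L-cysteine hydrochloride 34.947 mg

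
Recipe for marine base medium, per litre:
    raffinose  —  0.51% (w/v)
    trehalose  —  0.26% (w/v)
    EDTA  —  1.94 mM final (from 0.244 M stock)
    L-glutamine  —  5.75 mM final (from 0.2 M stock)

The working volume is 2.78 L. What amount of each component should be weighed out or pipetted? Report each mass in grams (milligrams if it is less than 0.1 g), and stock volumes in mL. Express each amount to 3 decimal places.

Scale factor relative to 1 L: 2.78.
raffinose: 0.51 g per 100 mL × 2780 mL ÷ 100 = 14.178 g
trehalose: 0.26% w/v = 2.6 g/L → 2.6 × 2.78 L = 7.228 g
EDTA: C1V1 = C2V2 → 1.94 mM × 2780 mL ÷ 244 mM = 22.103 mL
L-glutamine: V = C2·V2/C1 = 5.75 mM × 2780 mL ÷ 200 mM = 79.925 mL

raffinose 14.178 g; trehalose 7.228 g; EDTA 22.103 mL; L-glutamine 79.925 mL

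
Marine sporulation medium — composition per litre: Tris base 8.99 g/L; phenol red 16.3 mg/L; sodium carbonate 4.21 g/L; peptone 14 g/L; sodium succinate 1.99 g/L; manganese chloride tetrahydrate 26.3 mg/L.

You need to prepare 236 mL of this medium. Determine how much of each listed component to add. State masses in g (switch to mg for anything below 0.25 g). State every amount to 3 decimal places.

Working volume: 236 mL = 0.236 L.
Tris base: 8.99 g/L × 0.236 L = 2.122 g
phenol red: 16.3 mg/L × 0.236 L = 3.847 mg
sodium carbonate: 4.21 g/L × 0.236 L = 0.994 g
peptone: 14 g/L × 0.236 L = 3.304 g
sodium succinate: 1.99 g/L × 0.236 L = 0.470 g
manganese chloride tetrahydrate: 26.3 mg/L × 0.236 L = 6.207 mg

Tris base 2.122 g; phenol red 3.847 mg; sodium carbonate 0.994 g; peptone 3.304 g; sodium succinate 0.470 g; manganese chloride tetrahydrate 6.207 mg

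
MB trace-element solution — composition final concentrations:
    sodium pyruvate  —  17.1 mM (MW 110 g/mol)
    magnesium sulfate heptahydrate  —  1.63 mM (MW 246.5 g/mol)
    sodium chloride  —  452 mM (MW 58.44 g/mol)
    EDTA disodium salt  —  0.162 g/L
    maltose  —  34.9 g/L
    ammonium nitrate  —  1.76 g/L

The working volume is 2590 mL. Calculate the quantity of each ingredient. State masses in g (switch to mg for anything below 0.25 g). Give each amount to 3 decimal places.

Target volume = 2590 mL = 2.59 L.
sodium pyruvate: 17.1 mmol/L × 110 g/mol × 2.59 L ÷ 1000 = 4.872 g
magnesium sulfate heptahydrate: 1.63 mmol/L × 246.5 g/mol × 2.59 L ÷ 1000 = 1.041 g
sodium chloride: 452 mmol/L × 58.44 g/mol × 2.59 L ÷ 1000 = 68.415 g
EDTA disodium salt: 0.162 g/L × 2.59 L = 0.420 g
maltose: 34.9 g/L × 2.59 L = 90.391 g
ammonium nitrate: 1.76 g/L × 2.59 L = 4.558 g

sodium pyruvate 4.872 g; magnesium sulfate heptahydrate 1.041 g; sodium chloride 68.415 g; EDTA disodium salt 0.420 g; maltose 90.391 g; ammonium nitrate 4.558 g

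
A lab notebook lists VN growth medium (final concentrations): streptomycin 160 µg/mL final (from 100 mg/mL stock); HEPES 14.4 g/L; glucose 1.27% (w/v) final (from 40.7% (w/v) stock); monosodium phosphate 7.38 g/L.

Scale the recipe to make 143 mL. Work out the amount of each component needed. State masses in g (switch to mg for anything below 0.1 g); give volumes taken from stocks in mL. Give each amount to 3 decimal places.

streptomycin 0.229 mL; HEPES 2.059 g; glucose 4.462 mL; monosodium phosphate 1.055 g

Target volume = 143 mL = 0.143 L.
streptomycin: V = C2·V2/C1 = 160 µg/mL × 143 mL ÷ 100000 µg/mL = 0.229 mL
HEPES: 14.4 g/L × 0.143 L = 2.059 g
glucose: dilute stock: 1.27% ÷ 40.7% × 143 mL = 4.462 mL
monosodium phosphate: 7.38 g/L × 0.143 L = 1.055 g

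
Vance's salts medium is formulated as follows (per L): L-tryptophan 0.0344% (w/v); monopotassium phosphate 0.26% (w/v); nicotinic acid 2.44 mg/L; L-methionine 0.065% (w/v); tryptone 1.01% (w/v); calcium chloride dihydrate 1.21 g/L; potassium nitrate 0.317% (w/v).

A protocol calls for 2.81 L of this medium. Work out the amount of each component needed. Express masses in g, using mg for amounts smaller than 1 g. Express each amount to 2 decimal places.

L-tryptophan 966.64 mg; monopotassium phosphate 7.31 g; nicotinic acid 6.86 mg; L-methionine 1.83 g; tryptone 28.38 g; calcium chloride dihydrate 3.40 g; potassium nitrate 8.91 g

Working volume: 2.81 L.
L-tryptophan: 0.0344% w/v = 0.344 g/L → 0.344 × 2.81 L = 0.96664 g = 966.64 mg
monopotassium phosphate: 0.26 g per 100 mL × 2810 mL ÷ 100 = 7.31 g
nicotinic acid: 2.44 mg/L × 2.81 L = 6.86 mg
L-methionine: 0.065% w/v = 0.65 g/L → 0.65 × 2.81 L = 1.83 g
tryptone: 1.01% w/v = 10.1 g/L → 10.1 × 2.81 L = 28.38 g
calcium chloride dihydrate: 1.21 g/L × 2.81 L = 3.40 g
potassium nitrate: 0.317% w/v = 3.17 g/L → 3.17 × 2.81 L = 8.91 g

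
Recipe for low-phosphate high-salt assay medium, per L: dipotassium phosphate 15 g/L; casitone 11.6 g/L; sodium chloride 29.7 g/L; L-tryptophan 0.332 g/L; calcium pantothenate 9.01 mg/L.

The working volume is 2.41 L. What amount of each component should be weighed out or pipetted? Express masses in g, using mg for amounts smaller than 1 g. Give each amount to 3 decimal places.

dipotassium phosphate 36.150 g; casitone 27.956 g; sodium chloride 71.577 g; L-tryptophan 800.120 mg; calcium pantothenate 21.714 mg

Working volume: 2.41 L.
dipotassium phosphate: 15 g/L × 2.41 L = 36.150 g
casitone: 11.6 g/L × 2.41 L = 27.956 g
sodium chloride: 29.7 g/L × 2.41 L = 71.577 g
L-tryptophan: 0.332 g/L × 2.41 L = 0.80012 g = 800.120 mg
calcium pantothenate: 9.01 mg/L × 2.41 L = 21.714 mg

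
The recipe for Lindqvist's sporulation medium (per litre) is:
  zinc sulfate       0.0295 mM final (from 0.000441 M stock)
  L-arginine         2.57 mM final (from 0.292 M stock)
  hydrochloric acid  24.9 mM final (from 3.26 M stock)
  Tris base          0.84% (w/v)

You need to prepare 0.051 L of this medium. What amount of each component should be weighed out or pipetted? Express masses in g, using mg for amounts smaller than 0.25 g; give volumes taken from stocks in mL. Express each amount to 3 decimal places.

Scale factor relative to 1 L: 0.051.
zinc sulfate: V = C2·V2/C1 = 0.0295 mM × 51 mL ÷ 0.441 mM = 3.412 mL
L-arginine: V = C2·V2/C1 = 2.57 mM × 51 mL ÷ 292 mM = 0.449 mL
hydrochloric acid: V = C2·V2/C1 = 24.9 mM × 51 mL ÷ 3260 mM = 0.390 mL
Tris base: 0.84 g per 100 mL × 51 mL ÷ 100 = 0.428 g

zinc sulfate 3.412 mL; L-arginine 0.449 mL; hydrochloric acid 0.390 mL; Tris base 0.428 g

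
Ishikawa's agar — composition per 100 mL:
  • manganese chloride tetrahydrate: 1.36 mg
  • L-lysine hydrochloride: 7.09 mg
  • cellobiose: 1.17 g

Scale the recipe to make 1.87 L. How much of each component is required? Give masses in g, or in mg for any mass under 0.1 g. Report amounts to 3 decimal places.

manganese chloride tetrahydrate 25.432 mg; L-lysine hydrochloride 0.133 g; cellobiose 21.879 g

Scale factor = 1870 mL / 100 mL = 18.7.
manganese chloride tetrahydrate: 1.36 mg × (1870 mL / 100 mL) = 25.432 mg
L-lysine hydrochloride: 7.09 mg × (1870 mL / 100 mL) = 132.583 mg = 0.133 g
cellobiose: 1.17 g × (1870 mL / 100 mL) = 21.879 g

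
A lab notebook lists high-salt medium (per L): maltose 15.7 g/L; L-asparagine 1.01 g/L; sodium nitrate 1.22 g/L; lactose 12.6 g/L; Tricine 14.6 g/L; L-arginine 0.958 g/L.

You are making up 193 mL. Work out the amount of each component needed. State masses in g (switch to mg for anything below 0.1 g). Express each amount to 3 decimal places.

maltose 3.030 g; L-asparagine 0.195 g; sodium nitrate 0.235 g; lactose 2.432 g; Tricine 2.818 g; L-arginine 0.185 g

Scale factor relative to 1 L: 0.193.
maltose: 15.7 g/L × 0.193 L = 3.030 g
L-asparagine: 1.01 g/L × 0.193 L = 0.195 g
sodium nitrate: 1.22 g/L × 0.193 L = 0.235 g
lactose: 12.6 g/L × 0.193 L = 2.432 g
Tricine: 14.6 g/L × 0.193 L = 2.818 g
L-arginine: 0.958 g/L × 0.193 L = 0.185 g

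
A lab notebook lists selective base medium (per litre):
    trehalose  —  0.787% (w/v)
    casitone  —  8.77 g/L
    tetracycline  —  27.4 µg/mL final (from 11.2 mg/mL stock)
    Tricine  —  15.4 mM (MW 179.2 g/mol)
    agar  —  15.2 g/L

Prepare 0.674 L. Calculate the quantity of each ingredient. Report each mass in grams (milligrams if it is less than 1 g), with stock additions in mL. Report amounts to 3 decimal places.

Working volume: 0.674 L.
trehalose: 0.787 g per 100 mL × 674 mL ÷ 100 = 5.304 g
casitone: 8.77 g/L × 0.674 L = 5.911 g
tetracycline: V = C2·V2/C1 = 27.4 µg/mL × 674 mL ÷ 11200 µg/mL = 1.649 mL
Tricine: 15.4 mmol/L × 179.2 g/mol × 0.674 L ÷ 1000 = 1.860 g
agar: 15.2 g/L × 0.674 L = 10.245 g

trehalose 5.304 g; casitone 5.911 g; tetracycline 1.649 mL; Tricine 1.860 g; agar 10.245 g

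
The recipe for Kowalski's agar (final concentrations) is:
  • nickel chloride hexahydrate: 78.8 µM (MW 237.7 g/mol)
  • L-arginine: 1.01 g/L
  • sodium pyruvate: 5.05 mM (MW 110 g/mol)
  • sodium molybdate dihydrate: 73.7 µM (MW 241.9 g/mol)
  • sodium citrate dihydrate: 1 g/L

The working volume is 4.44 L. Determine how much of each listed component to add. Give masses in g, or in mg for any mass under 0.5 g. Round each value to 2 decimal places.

Scale factor relative to 1 L: 4.44.
nickel chloride hexahydrate: 78.8 µmol/L × 237.7 g/mol × 4.44 L ÷ 1000 = 83.16 mg
L-arginine: 1.01 g/L × 4.44 L = 4.48 g
sodium pyruvate: 5.05 mmol/L × 110 g/mol × 4.44 L ÷ 1000 = 2.47 g
sodium molybdate dihydrate: 73.7 µmol/L × 241.9 g/mol × 4.44 L ÷ 1000 = 79.16 mg
sodium citrate dihydrate: 1 g/L × 4.44 L = 4.44 g

nickel chloride hexahydrate 83.16 mg; L-arginine 4.48 g; sodium pyruvate 2.47 g; sodium molybdate dihydrate 79.16 mg; sodium citrate dihydrate 4.44 g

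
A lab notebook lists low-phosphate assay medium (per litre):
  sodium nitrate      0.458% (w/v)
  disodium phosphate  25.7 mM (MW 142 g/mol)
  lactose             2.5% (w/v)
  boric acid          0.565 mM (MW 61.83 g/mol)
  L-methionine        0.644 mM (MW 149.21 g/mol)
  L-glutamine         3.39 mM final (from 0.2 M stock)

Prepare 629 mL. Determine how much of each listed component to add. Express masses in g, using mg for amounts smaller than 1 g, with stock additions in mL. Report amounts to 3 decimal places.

Target volume = 629 mL = 0.629 L.
sodium nitrate: 0.458 g per 100 mL × 629 mL ÷ 100 = 2.881 g
disodium phosphate: 25.7 mmol/L × 142 g/mol × 0.629 L ÷ 1000 = 2.295 g
lactose: 2.5 g per 100 mL × 629 mL ÷ 100 = 15.725 g
boric acid: 0.565 mmol/L × 61.83 mg/mmol × 0.629 L = 21.973 mg
L-methionine: 0.644 mmol/L × 149.21 mg/mmol × 0.629 L = 60.441 mg
L-glutamine: C1V1 = C2V2 → 3.39 mM × 629 mL ÷ 200 mM = 10.662 mL

sodium nitrate 2.881 g; disodium phosphate 2.295 g; lactose 15.725 g; boric acid 21.973 mg; L-methionine 60.441 mg; L-glutamine 10.662 mL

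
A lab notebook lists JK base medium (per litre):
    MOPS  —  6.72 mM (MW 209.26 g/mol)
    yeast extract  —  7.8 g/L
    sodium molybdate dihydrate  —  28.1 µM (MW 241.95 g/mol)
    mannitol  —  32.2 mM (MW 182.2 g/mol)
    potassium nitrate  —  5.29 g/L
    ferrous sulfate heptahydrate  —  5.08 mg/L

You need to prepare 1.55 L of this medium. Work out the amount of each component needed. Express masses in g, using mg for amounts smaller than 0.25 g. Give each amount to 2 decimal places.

Scale factor relative to 1 L: 1.55.
MOPS: 6.72 mmol/L × 209.26 g/mol × 1.55 L ÷ 1000 = 2.18 g
yeast extract: 7.8 g/L × 1.55 L = 12.09 g
sodium molybdate dihydrate: 28.1 µmol/L × 241.95 g/mol × 1.55 L ÷ 1000 = 10.54 mg
mannitol: 32.2 mmol/L × 182.2 g/mol × 1.55 L ÷ 1000 = 9.09 g
potassium nitrate: 5.29 g/L × 1.55 L = 8.20 g
ferrous sulfate heptahydrate: 5.08 mg/L × 1.55 L = 7.87 mg

MOPS 2.18 g; yeast extract 12.09 g; sodium molybdate dihydrate 10.54 mg; mannitol 9.09 g; potassium nitrate 8.20 g; ferrous sulfate heptahydrate 7.87 mg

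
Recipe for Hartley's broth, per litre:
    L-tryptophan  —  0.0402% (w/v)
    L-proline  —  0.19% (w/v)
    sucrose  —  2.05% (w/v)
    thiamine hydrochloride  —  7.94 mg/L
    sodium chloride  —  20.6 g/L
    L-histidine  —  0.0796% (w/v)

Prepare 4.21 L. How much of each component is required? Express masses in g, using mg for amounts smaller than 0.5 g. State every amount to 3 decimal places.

L-tryptophan 1.692 g; L-proline 7.999 g; sucrose 86.305 g; thiamine hydrochloride 33.427 mg; sodium chloride 86.726 g; L-histidine 3.351 g

Scale factor relative to 1 L: 4.21.
L-tryptophan: 0.0402 g per 100 mL × 4210 mL ÷ 100 = 1.692 g
L-proline: 0.19% w/v = 1.9 g/L → 1.9 × 4.21 L = 7.999 g
sucrose: 2.05% w/v = 20.5 g/L → 20.5 × 4.21 L = 86.305 g
thiamine hydrochloride: 7.94 mg/L × 4.21 L = 33.427 mg
sodium chloride: 20.6 g/L × 4.21 L = 86.726 g
L-histidine: 0.0796% w/v = 0.796 g/L → 0.796 × 4.21 L = 3.351 g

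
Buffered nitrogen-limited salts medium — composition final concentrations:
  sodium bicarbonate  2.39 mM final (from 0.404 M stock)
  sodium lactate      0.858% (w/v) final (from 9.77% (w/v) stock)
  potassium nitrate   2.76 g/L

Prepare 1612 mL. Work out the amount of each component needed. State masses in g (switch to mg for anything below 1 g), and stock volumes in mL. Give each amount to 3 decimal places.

Scale factor relative to 1 L: 1.612.
sodium bicarbonate: dilute stock: 2.39 mM × 1612 mL ÷ 404 mM = 9.536 mL
sodium lactate: dilute stock: 0.858% ÷ 9.77% × 1612 mL = 141.566 mL
potassium nitrate: 2.76 g/L × 1.612 L = 4.449 g

sodium bicarbonate 9.536 mL; sodium lactate 141.566 mL; potassium nitrate 4.449 g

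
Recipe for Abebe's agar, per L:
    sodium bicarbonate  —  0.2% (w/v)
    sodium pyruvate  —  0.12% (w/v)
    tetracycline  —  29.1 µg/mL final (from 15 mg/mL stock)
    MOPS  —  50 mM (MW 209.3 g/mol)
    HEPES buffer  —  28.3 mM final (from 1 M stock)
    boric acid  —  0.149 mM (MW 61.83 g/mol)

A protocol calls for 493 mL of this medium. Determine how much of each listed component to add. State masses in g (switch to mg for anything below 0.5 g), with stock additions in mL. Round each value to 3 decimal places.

sodium bicarbonate 0.986 g; sodium pyruvate 0.592 g; tetracycline 0.956 mL; MOPS 5.159 g; HEPES buffer 13.952 mL; boric acid 4.542 mg

Target volume = 493 mL = 0.493 L.
sodium bicarbonate: 0.2% w/v = 2 g/L → 2 × 0.493 L = 0.986 g
sodium pyruvate: 0.12 g per 100 mL × 493 mL ÷ 100 = 0.592 g
tetracycline: V = C2·V2/C1 = 29.1 µg/mL × 493 mL ÷ 15000 µg/mL = 0.956 mL
MOPS: 50 mmol/L × 209.3 g/mol × 0.493 L ÷ 1000 = 5.159 g
HEPES buffer: dilute stock: 28.3 mM × 493 mL ÷ 1000 mM = 13.952 mL
boric acid: 0.149 mmol/L × 61.83 mg/mmol × 0.493 L = 4.542 mg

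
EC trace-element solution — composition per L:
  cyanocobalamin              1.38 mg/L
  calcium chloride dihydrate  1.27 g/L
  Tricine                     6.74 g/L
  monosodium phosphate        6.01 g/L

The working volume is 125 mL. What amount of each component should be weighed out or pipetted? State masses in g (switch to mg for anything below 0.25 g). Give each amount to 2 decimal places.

cyanocobalamin 0.17 mg; calcium chloride dihydrate 158.75 mg; Tricine 0.84 g; monosodium phosphate 0.75 g

Working volume: 125 mL = 0.125 L.
cyanocobalamin: 1.38 mg/L × 0.125 L = 0.17 mg
calcium chloride dihydrate: 1.27 g/L × 0.125 L = 0.15875 g = 158.75 mg
Tricine: 6.74 g/L × 0.125 L = 0.84 g
monosodium phosphate: 6.01 g/L × 0.125 L = 0.75 g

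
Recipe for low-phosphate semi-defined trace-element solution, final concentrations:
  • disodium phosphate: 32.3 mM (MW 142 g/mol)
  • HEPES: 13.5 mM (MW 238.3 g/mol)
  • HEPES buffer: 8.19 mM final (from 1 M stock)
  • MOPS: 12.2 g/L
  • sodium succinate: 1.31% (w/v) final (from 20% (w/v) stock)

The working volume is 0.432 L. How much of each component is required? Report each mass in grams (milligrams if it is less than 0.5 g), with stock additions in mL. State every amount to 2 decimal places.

disodium phosphate 1.98 g; HEPES 1.39 g; HEPES buffer 3.54 mL; MOPS 5.27 g; sodium succinate 28.30 mL

Working volume: 0.432 L.
disodium phosphate: 32.3 mmol/L × 142 g/mol × 0.432 L ÷ 1000 = 1.98 g
HEPES: 13.5 mmol/L × 238.3 g/mol × 0.432 L ÷ 1000 = 1.39 g
HEPES buffer: dilute stock: 8.19 mM × 432 mL ÷ 1000 mM = 3.54 mL
MOPS: 12.2 g/L × 0.432 L = 5.27 g
sodium succinate: V = C2·V2/C1 = 1.31% ÷ 20% × 432 mL = 28.30 mL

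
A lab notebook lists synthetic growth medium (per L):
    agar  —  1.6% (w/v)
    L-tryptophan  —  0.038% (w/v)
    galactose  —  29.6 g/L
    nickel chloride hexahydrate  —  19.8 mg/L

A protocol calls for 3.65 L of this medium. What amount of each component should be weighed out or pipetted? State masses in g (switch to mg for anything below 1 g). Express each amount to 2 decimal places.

Scale factor relative to 1 L: 3.65.
agar: 1.6% w/v = 16 g/L → 16 × 3.65 L = 58.40 g
L-tryptophan: 0.038 g per 100 mL × 3650 mL ÷ 100 = 1.39 g
galactose: 29.6 g/L × 3.65 L = 108.04 g
nickel chloride hexahydrate: 19.8 mg/L × 3.65 L = 72.27 mg

agar 58.40 g; L-tryptophan 1.39 g; galactose 108.04 g; nickel chloride hexahydrate 72.27 mg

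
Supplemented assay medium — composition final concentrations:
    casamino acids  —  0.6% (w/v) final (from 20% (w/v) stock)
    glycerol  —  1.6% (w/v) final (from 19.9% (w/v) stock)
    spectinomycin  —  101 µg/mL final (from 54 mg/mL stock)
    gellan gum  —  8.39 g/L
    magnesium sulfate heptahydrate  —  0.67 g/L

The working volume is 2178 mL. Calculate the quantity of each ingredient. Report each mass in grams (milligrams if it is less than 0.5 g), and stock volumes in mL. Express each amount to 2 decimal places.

casamino acids 65.34 mL; glycerol 175.12 mL; spectinomycin 4.07 mL; gellan gum 18.27 g; magnesium sulfate heptahydrate 1.46 g

Target volume = 2178 mL = 2.178 L.
casamino acids: V = C2·V2/C1 = 0.6% ÷ 20% × 2178 mL = 65.34 mL
glycerol: V = C2·V2/C1 = 1.6% ÷ 19.9% × 2178 mL = 175.12 mL
spectinomycin: C1V1 = C2V2 → 101 µg/mL × 2178 mL ÷ 54000 µg/mL = 4.07 mL
gellan gum: 8.39 g/L × 2.178 L = 18.27 g
magnesium sulfate heptahydrate: 0.67 g/L × 2.178 L = 1.46 g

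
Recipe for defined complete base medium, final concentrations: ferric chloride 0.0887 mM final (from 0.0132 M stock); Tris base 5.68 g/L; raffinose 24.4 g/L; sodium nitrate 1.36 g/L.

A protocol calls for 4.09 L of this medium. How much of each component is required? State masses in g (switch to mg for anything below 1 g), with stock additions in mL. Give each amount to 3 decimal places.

Scale factor relative to 1 L: 4.09.
ferric chloride: C1V1 = C2V2 → 0.0887 mM × 4090 mL ÷ 13.2 mM = 27.484 mL
Tris base: 5.68 g/L × 4.09 L = 23.231 g
raffinose: 24.4 g/L × 4.09 L = 99.796 g
sodium nitrate: 1.36 g/L × 4.09 L = 5.562 g

ferric chloride 27.484 mL; Tris base 23.231 g; raffinose 99.796 g; sodium nitrate 5.562 g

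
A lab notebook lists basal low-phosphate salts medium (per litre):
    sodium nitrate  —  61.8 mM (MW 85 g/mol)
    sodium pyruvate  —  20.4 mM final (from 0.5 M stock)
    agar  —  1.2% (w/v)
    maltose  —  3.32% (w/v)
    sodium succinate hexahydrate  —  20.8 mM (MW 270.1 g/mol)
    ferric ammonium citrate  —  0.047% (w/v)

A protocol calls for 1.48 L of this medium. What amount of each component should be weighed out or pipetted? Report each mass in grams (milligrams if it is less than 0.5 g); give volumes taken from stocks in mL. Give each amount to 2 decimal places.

sodium nitrate 7.77 g; sodium pyruvate 60.38 mL; agar 17.76 g; maltose 49.14 g; sodium succinate hexahydrate 8.31 g; ferric ammonium citrate 0.70 g

Working volume: 1.48 L.
sodium nitrate: 61.8 mmol/L × 85 g/mol × 1.48 L ÷ 1000 = 7.77 g
sodium pyruvate: C1V1 = C2V2 → 20.4 mM × 1480 mL ÷ 500 mM = 60.38 mL
agar: 1.2 g per 100 mL × 1480 mL ÷ 100 = 17.76 g
maltose: 3.32% w/v = 33.2 g/L → 33.2 × 1.48 L = 49.14 g
sodium succinate hexahydrate: 20.8 mmol/L × 270.1 g/mol × 1.48 L ÷ 1000 = 8.31 g
ferric ammonium citrate: 0.047% w/v = 0.47 g/L → 0.47 × 1.48 L = 0.70 g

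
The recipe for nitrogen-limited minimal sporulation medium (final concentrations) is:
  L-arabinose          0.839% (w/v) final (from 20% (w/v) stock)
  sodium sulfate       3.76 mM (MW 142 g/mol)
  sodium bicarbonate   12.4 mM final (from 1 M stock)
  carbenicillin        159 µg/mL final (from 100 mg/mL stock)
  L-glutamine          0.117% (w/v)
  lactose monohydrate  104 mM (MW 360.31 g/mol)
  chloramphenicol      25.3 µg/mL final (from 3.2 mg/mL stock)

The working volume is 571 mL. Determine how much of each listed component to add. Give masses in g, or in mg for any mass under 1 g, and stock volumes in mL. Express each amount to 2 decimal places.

L-arabinose 23.95 mL; sodium sulfate 304.87 mg; sodium bicarbonate 7.08 mL; carbenicillin 0.91 mL; L-glutamine 668.07 mg; lactose monohydrate 21.40 g; chloramphenicol 4.51 mL

Working volume: 571 mL = 0.571 L.
L-arabinose: dilute stock: 0.839% ÷ 20% × 571 mL = 23.95 mL
sodium sulfate: 3.76 mmol/L × 142 mg/mmol × 0.571 L = 304.87 mg
sodium bicarbonate: dilute stock: 12.4 mM × 571 mL ÷ 1000 mM = 7.08 mL
carbenicillin: C1V1 = C2V2 → 159 µg/mL × 571 mL ÷ 100000 µg/mL = 0.91 mL
L-glutamine: 0.117 g per 100 mL × 571 mL ÷ 100 = 0.66807 g = 668.07 mg
lactose monohydrate: 104 mmol/L × 360.31 g/mol × 0.571 L ÷ 1000 = 21.40 g
chloramphenicol: C1V1 = C2V2 → 25.3 µg/mL × 571 mL ÷ 3200 µg/mL = 4.51 mL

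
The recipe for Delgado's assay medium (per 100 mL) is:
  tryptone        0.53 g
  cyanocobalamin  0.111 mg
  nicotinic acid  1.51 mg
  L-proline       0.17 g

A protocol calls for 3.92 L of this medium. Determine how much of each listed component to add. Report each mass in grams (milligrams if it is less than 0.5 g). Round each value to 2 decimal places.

Scale factor = 3920 mL / 100 mL = 39.2.
tryptone: 0.53 g × (3920 mL / 100 mL) = 20.78 g
cyanocobalamin: 0.111 mg × (3920 mL / 100 mL) = 4.35 mg
nicotinic acid: 1.51 mg × (3920 mL / 100 mL) = 59.19 mg
L-proline: 0.17 g × (3920 mL / 100 mL) = 6.66 g

tryptone 20.78 g; cyanocobalamin 4.35 mg; nicotinic acid 59.19 mg; L-proline 6.66 g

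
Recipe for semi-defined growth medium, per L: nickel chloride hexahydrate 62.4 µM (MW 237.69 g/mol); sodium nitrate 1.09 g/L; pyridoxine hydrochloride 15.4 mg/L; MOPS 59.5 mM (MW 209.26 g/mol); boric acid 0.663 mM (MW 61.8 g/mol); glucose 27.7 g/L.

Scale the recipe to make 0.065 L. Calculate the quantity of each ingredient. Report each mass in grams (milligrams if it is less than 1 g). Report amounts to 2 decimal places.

Scale factor relative to 1 L: 0.065.
nickel chloride hexahydrate: 62.4 µmol/L × 237.69 g/mol × 0.065 L ÷ 1000 = 0.96 mg
sodium nitrate: 1.09 g/L × 0.065 L = 0.07085 g = 70.85 mg
pyridoxine hydrochloride: 15.4 mg/L × 0.065 L = 1.00 mg
MOPS: 59.5 mmol/L × 209.26 mg/mmol × 0.065 L = 809.31 mg
boric acid: 0.663 mmol/L × 61.8 mg/mmol × 0.065 L = 2.66 mg
glucose: 27.7 g/L × 0.065 L = 1.80 g

nickel chloride hexahydrate 0.96 mg; sodium nitrate 70.85 mg; pyridoxine hydrochloride 1.00 mg; MOPS 809.31 mg; boric acid 2.66 mg; glucose 1.80 g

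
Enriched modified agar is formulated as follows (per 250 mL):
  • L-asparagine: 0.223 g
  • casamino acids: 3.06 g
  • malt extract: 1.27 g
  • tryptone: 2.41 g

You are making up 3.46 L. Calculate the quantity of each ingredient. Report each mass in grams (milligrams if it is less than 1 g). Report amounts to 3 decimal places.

L-asparagine 3.086 g; casamino acids 42.350 g; malt extract 17.577 g; tryptone 33.354 g

Scale factor = 3460 mL / 250 mL = 13.84.
L-asparagine: 0.223 g × (3460 mL / 250 mL) = 3.086 g
casamino acids: 3.06 g × (3460 mL / 250 mL) = 42.350 g
malt extract: 1.27 g × (3460 mL / 250 mL) = 17.577 g
tryptone: 2.41 g × (3460 mL / 250 mL) = 33.354 g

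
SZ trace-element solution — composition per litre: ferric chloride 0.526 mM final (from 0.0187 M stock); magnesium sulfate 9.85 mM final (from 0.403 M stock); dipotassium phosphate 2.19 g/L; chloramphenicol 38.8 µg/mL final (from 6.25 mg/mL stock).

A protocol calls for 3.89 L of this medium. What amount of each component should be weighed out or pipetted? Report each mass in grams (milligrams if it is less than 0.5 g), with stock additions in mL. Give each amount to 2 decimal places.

Working volume: 3.89 L.
ferric chloride: dilute stock: 0.526 mM × 3890 mL ÷ 18.7 mM = 109.42 mL
magnesium sulfate: C1V1 = C2V2 → 9.85 mM × 3890 mL ÷ 403 mM = 95.08 mL
dipotassium phosphate: 2.19 g/L × 3.89 L = 8.52 g
chloramphenicol: C1V1 = C2V2 → 38.8 µg/mL × 3890 mL ÷ 6250 µg/mL = 24.15 mL

ferric chloride 109.42 mL; magnesium sulfate 95.08 mL; dipotassium phosphate 8.52 g; chloramphenicol 24.15 mL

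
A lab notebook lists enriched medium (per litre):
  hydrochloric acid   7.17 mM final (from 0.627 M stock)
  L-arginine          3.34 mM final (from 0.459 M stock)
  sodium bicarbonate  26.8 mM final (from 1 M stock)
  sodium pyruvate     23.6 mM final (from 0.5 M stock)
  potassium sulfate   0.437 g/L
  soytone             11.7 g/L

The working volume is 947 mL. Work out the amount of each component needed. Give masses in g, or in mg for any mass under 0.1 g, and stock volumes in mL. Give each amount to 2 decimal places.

Target volume = 947 mL = 0.947 L.
hydrochloric acid: V = C2·V2/C1 = 7.17 mM × 947 mL ÷ 627 mM = 10.83 mL
L-arginine: C1V1 = C2V2 → 3.34 mM × 947 mL ÷ 459 mM = 6.89 mL
sodium bicarbonate: C1V1 = C2V2 → 26.8 mM × 947 mL ÷ 1000 mM = 25.38 mL
sodium pyruvate: C1V1 = C2V2 → 23.6 mM × 947 mL ÷ 500 mM = 44.70 mL
potassium sulfate: 0.437 g/L × 0.947 L = 0.41 g
soytone: 11.7 g/L × 0.947 L = 11.08 g

hydrochloric acid 10.83 mL; L-arginine 6.89 mL; sodium bicarbonate 25.38 mL; sodium pyruvate 44.70 mL; potassium sulfate 0.41 g; soytone 11.08 g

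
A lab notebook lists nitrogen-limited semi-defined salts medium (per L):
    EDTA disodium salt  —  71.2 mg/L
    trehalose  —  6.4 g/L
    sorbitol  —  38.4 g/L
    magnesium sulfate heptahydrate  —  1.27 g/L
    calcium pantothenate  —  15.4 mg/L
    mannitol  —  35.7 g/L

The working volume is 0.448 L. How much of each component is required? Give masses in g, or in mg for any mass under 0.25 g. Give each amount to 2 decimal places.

EDTA disodium salt 31.90 mg; trehalose 2.87 g; sorbitol 17.20 g; magnesium sulfate heptahydrate 0.57 g; calcium pantothenate 6.90 mg; mannitol 15.99 g

Working volume: 0.448 L.
EDTA disodium salt: 71.2 mg/L × 0.448 L = 31.90 mg
trehalose: 6.4 g/L × 0.448 L = 2.87 g
sorbitol: 38.4 g/L × 0.448 L = 17.20 g
magnesium sulfate heptahydrate: 1.27 g/L × 0.448 L = 0.57 g
calcium pantothenate: 15.4 mg/L × 0.448 L = 6.90 mg
mannitol: 35.7 g/L × 0.448 L = 15.99 g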